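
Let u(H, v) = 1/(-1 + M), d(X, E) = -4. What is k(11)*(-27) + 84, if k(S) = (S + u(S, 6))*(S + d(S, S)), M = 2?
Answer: -2184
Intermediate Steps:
u(H, v) = 1 (u(H, v) = 1/(-1 + 2) = 1/1 = 1)
k(S) = (1 + S)*(-4 + S) (k(S) = (S + 1)*(S - 4) = (1 + S)*(-4 + S))
k(11)*(-27) + 84 = (-4 + 11² - 3*11)*(-27) + 84 = (-4 + 121 - 33)*(-27) + 84 = 84*(-27) + 84 = -2268 + 84 = -2184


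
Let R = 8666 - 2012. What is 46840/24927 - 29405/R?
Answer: -46811675/18429362 ≈ -2.5401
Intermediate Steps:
R = 6654
46840/24927 - 29405/R = 46840/24927 - 29405/6654 = -46811675/18429362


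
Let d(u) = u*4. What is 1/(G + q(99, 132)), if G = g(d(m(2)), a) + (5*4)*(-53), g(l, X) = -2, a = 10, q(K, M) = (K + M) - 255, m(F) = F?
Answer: -1/1086 ≈ -0.00092081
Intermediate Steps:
q(K, M) = -255 + K + M
d(u) = 4*u
G = -1062 (G = -2 + (5*4)*(-53) = -2 + 20*(-53) = -2 - 1060 = -1062)
1/(G + q(99, 132)) = 1/(-1062 + (-255 + 99 + 132)) = 1/(-1062 - 24) = 1/(-1086) = -1/1086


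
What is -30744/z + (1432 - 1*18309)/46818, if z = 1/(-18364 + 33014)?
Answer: -21086808489677/46818 ≈ -4.5040e+8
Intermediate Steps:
z = 1/14650 ≈ 6.8259e-5
-30744/z + (1432 - 1*18309)/46818 = -30744/1/14650 + (1432 - 1*18309)/46818 = -30744*14650 + (1432 - 18309)*(1/46818) = -450399600 - 16877*1/46818 = -450399600 - 16877/46818 = -21086808489677/46818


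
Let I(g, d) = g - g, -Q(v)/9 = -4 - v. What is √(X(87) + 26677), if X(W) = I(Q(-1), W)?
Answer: √26677 ≈ 163.33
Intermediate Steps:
Q(v) = 36 + 9*v (Q(v) = -9*(-4 - v) = 36 + 9*v)
I(g, d) = 0
X(W) = 0
√(X(87) + 26677) = √(0 + 26677) = √26677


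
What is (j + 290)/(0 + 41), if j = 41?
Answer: 331/41 ≈ 8.0732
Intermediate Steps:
(j + 290)/(0 + 41) = (41 + 290)/(0 + 41) = 331/41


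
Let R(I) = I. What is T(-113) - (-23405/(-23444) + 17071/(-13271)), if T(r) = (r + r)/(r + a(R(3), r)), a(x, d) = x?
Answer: 40085423907/17111892820 ≈ 2.3425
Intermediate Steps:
T(r) = 2*r/(3 + r) (T(r) = (r + r)/(r + 3) = (2*r)/(3 + r) = 2*r/(3 + r))
T(-113) - (-23405/(-23444) + 17071/(-13271)) = 2*(-113)/(3 - 113) - (-23405/(-23444) + 17071/(-13271)) = 2*(-113)/(-110) - (-23405*(-1/23444) + 17071*(-1/13271)) = 2*(-113)*(-1/110) - (23405/23444 - 17071/13271) = 113/55 - 1*(-89604769/311125324) = 113/55 + 89604769/311125324 = 40085423907/17111892820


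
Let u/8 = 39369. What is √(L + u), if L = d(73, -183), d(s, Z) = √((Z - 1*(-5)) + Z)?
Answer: √(314952 + 19*I) ≈ 561.21 + 0.017*I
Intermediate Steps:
u = 314952 (u = 8*39369 = 314952)
d(s, Z) = √(5 + 2*Z) (d(s, Z) = √((Z + 5) + Z) = √((5 + Z) + Z) = √(5 + 2*Z))
L = 19*I (L = √(5 + 2*(-183)) = √(5 - 366) = √(-361) = 19*I ≈ 19.0*I)
√(L + u) = √(19*I + 314952) = √(314952 + 19*I)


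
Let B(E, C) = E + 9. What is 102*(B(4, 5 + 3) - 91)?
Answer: -7956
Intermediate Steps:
B(E, C) = 9 + E
102*(B(4, 5 + 3) - 91) = 102*((9 + 4) - 91) = 102*(13 - 91) = 102*(-78) = -7956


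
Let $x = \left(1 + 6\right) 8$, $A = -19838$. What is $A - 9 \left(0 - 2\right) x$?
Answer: $-18830$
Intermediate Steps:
$x = 56$ ($x = 7 \cdot 8 = 56$)
$A - 9 \left(0 - 2\right) x = -19838 - 9 \left(0 - 2\right) 56 = -19838 - 9 \left(-2\right) 56 = -19838 - \left(-18\right) 56 = -19838 - -1008 = -19838 + 1008 = -18830$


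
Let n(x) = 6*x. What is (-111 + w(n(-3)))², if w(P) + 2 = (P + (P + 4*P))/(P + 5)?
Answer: 1852321/169 ≈ 10960.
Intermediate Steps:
w(P) = -2 + 6*P/(5 + P) (w(P) = -2 + (P + (P + 4*P))/(P + 5) = -2 + (P + 5*P)/(5 + P) = -2 + (6*P)/(5 + P) = -2 + 6*P/(5 + P))
(-111 + w(n(-3)))² = (-111 + 2*(-5 + 2*(6*(-3)))/(5 + 6*(-3)))² = (-111 + 2*(-5 + 2*(-18))/(5 - 18))² = (-111 + 2*(-5 - 36)/(-13))² = (-111 + 2*(-1/13)*(-41))² = (-111 + 82/13)² = (-1361/13)² = 1852321/169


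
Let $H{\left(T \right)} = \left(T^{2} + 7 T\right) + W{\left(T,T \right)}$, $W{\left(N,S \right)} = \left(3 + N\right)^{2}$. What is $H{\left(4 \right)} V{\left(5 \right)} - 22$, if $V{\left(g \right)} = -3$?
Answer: $-301$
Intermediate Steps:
$H{\left(T \right)} = T^{2} + \left(3 + T\right)^{2} + 7 T$ ($H{\left(T \right)} = \left(T^{2} + 7 T\right) + \left(3 + T\right)^{2} = T^{2} + \left(3 + T\right)^{2} + 7 T$)
$H{\left(4 \right)} V{\left(5 \right)} - 22 = \left(9 + 2 \cdot 4^{2} + 13 \cdot 4\right) \left(-3\right) - 22 = \left(9 + 2 \cdot 16 + 52\right) \left(-3\right) - 22 = \left(9 + 32 + 52\right) \left(-3\right) - 22 = 93 \left(-3\right) - 22 = -279 - 22 = -301$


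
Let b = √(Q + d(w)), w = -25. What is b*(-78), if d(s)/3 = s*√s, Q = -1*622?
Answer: -78*√(-622 - 375*I) ≈ -563.27 + 2025.2*I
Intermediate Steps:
Q = -622
d(s) = 3*s^(3/2) (d(s) = 3*(s*√s) = 3*s^(3/2))
b = √(-622 - 375*I) (b = √(-622 + 3*(-25)^(3/2)) = √(-622 + 3*(-125*I)) = √(-622 - 375*I) ≈ 7.2214 - 25.964*I)
b*(-78) = √(-622 - 375*I)*(-78) = -78*√(-622 - 375*I)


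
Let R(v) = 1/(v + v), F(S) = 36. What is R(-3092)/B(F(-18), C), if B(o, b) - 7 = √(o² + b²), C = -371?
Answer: 7/858883392 - √138937/858883392 ≈ -4.2583e-7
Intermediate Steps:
B(o, b) = 7 + √(b² + o²) (B(o, b) = 7 + √(o² + b²) = 7 + √(b² + o²))
R(v) = 1/(2*v)
R(-3092)/B(F(-18), C) = ((½)/(-3092))/(7 + √((-371)² + 36²)) = ((½)*(-1/3092))/(7 + √(137641 + 1296)) = -1/(6184*(7 + √138937))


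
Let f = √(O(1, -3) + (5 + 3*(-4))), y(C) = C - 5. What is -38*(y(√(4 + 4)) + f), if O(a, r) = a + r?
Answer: 190 - 114*I - 76*√2 ≈ 82.52 - 114.0*I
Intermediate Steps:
y(C) = -5 + C
f = 3*I (f = √((1 - 3) + (5 + 3*(-4))) = √(-2 + (5 - 12)) = √(-2 - 7) = √(-9) = 3*I ≈ 3.0*I)
-38*(y(√(4 + 4)) + f) = -38*((-5 + √(4 + 4)) + 3*I) = -38*((-5 + √8) + 3*I) = -38*((-5 + 2*√2) + 3*I) = -38*(-5 + 2*√2 + 3*I) = 190 - 114*I - 76*√2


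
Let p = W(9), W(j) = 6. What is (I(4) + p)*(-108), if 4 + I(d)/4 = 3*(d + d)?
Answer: -9288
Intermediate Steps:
I(d) = -16 + 24*d (I(d) = -16 + 4*(3*(d + d)) = -16 + 4*(3*(2*d)) = -16 + 4*(6*d) = -16 + 24*d)
p = 6
(I(4) + p)*(-108) = ((-16 + 24*4) + 6)*(-108) = ((-16 + 96) + 6)*(-108) = (80 + 6)*(-108) = 86*(-108) = -9288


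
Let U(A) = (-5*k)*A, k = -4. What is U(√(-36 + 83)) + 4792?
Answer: 4792 + 20*√47 ≈ 4929.1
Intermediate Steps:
U(A) = 20*A (U(A) = (-5*(-4))*A = 20*A)
U(√(-36 + 83)) + 4792 = 20*√(-36 + 83) + 4792 = 20*√47 + 4792 = 4792 + 20*√47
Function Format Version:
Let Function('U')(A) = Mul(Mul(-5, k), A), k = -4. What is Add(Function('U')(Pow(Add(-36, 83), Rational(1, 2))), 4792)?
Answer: Add(4792, Mul(20, Pow(47, Rational(1, 2)))) ≈ 4929.1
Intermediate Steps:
Function('U')(A) = Mul(20, A) (Function('U')(A) = Mul(Mul(-5, -4), A) = Mul(20, A))
Add(Function('U')(Pow(Add(-36, 83), Rational(1, 2))), 4792) = Add(Mul(20, Pow(Add(-36, 83), Rational(1, 2))), 4792) = Add(Mul(20, Pow(47, Rational(1, 2))), 4792) = Add(4792, Mul(20, Pow(47, Rational(1, 2))))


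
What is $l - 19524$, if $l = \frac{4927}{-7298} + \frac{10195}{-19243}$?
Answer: $- \frac{2742030236307}{140435414} \approx -19525.0$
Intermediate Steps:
$l = - \frac{169213371}{140435414}$ ($l = 4927 \left(- \frac{1}{7298}\right) + 10195 \left(- \frac{1}{19243}\right) = - \frac{4927}{7298} - \frac{10195}{19243} = - \frac{169213371}{140435414} \approx -1.2049$)
$l - 19524 = - \frac{169213371}{140435414} - 19524 = - \frac{2742030236307}{140435414}$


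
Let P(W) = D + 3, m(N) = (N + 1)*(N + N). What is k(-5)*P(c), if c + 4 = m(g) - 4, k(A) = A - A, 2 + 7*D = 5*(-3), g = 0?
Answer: 0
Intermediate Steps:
D = -17/7 (D = -2/7 + (5*(-3))/7 = -2/7 + (⅐)*(-15) = -2/7 - 15/7 = -17/7 ≈ -2.4286)
k(A) = 0
m(N) = 2*N*(1 + N) (m(N) = (1 + N)*(2*N) = 2*N*(1 + N))
c = -8 (c = -4 + (2*0*(1 + 0) - 4) = -4 + (2*0*1 - 4) = -4 + (0 - 4) = -4 - 4 = -8)
P(W) = 4/7 (P(W) = -17/7 + 3 = 4/7)
k(-5)*P(c) = 0*(4/7) = 0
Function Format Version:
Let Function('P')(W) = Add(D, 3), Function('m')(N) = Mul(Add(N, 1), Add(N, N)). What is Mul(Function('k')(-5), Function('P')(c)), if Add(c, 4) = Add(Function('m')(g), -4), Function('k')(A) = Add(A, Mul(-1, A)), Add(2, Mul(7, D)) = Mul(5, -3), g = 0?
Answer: 0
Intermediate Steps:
D = Rational(-17, 7) (D = Add(Rational(-2, 7), Mul(Rational(1, 7), Mul(5, -3))) = Add(Rational(-2, 7), Mul(Rational(1, 7), -15)) = Add(Rational(-2, 7), Rational(-15, 7)) = Rational(-17, 7) ≈ -2.4286)
Function('k')(A) = 0
Function('m')(N) = Mul(2, N, Add(1, N)) (Function('m')(N) = Mul(Add(1, N), Mul(2, N)) = Mul(2, N, Add(1, N)))
c = -8 (c = Add(-4, Add(Mul(2, 0, Add(1, 0)), -4)) = Add(-4, Add(Mul(2, 0, 1), -4)) = Add(-4, Add(0, -4)) = Add(-4, -4) = -8)
Function('P')(W) = Rational(4, 7) (Function('P')(W) = Add(Rational(-17, 7), 3) = Rational(4, 7))
Mul(Function('k')(-5), Function('P')(c)) = Mul(0, Rational(4, 7)) = 0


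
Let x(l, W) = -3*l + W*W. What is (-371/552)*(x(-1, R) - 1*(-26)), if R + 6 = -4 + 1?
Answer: -20405/276 ≈ -73.931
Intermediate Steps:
R = -9 (R = -6 + (-4 + 1) = -6 - 3 = -9)
x(l, W) = W² - 3*l (x(l, W) = -3*l + W² = W² - 3*l)
(-371/552)*(x(-1, R) - 1*(-26)) = (-371/552)*(((-9)² - 3*(-1)) - 1*(-26)) = (-371*1/552)*((81 + 3) + 26) = -371*(84 + 26)/552 = -371/552*110 = -20405/276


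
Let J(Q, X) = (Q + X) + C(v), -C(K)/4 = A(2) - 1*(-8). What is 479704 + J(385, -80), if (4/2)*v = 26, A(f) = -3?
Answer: 479989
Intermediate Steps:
v = 13 (v = (1/2)*26 = 13)
C(K) = -20 (C(K) = -4*(-3 - 1*(-8)) = -4*(-3 + 8) = -4*5 = -20)
J(Q, X) = -20 + Q + X (J(Q, X) = (Q + X) - 20 = -20 + Q + X)
479704 + J(385, -80) = 479704 + (-20 + 385 - 80) = 479704 + 285 = 479989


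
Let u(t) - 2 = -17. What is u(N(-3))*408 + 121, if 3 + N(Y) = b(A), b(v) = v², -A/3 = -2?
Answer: -5999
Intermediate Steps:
A = 6 (A = -3*(-2) = 6)
N(Y) = 33 (N(Y) = -3 + 6² = -3 + 36 = 33)
u(t) = -15 (u(t) = 2 - 17 = -15)
u(N(-3))*408 + 121 = -15*408 + 121 = -6120 + 121 = -5999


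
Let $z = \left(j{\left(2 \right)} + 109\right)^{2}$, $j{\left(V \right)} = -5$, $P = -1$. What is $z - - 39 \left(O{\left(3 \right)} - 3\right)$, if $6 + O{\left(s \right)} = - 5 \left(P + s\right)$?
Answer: $10075$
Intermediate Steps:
$O{\left(s \right)} = -1 - 5 s$ ($O{\left(s \right)} = -6 - 5 \left(-1 + s\right) = -6 - \left(-5 + 5 s\right) = -1 - 5 s$)
$z = 10816$ ($z = \left(-5 + 109\right)^{2} = 104^{2} = 10816$)
$z - - 39 \left(O{\left(3 \right)} - 3\right) = 10816 - - 39 \left(\left(-1 - 15\right) - 3\right) = 10816 - - 39 \left(-16 - 3\right) = 10816 - \left(-39\right) \left(-19\right) = 10816 - 741 = 10075$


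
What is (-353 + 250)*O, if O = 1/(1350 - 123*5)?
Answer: -103/735 ≈ -0.14014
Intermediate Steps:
O = 1/735 (O = 1/(1350 - 615) = 1/735 ≈ 0.0013605)
(-353 + 250)*O = (-353 + 250)*(1/735) = -103*1/735 = -103/735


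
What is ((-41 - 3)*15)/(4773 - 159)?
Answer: -110/769 ≈ -0.14304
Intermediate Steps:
((-41 - 3)*15)/(4773 - 159) = -44*15/4614 = -660*1/4614 = -110/769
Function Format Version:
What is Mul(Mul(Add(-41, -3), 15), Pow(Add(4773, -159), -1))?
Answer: Rational(-110, 769) ≈ -0.14304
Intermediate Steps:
Mul(Mul(Add(-41, -3), 15), Pow(Add(4773, -159), -1)) = Mul(Mul(-44, 15), Pow(4614, -1)) = Mul(-660, Rational(1, 4614)) = Rational(-110, 769)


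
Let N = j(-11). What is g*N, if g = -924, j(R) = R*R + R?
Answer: -101640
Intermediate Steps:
j(R) = R + R² (j(R) = R² + R = R + R²)
N = 110 (N = -11*(1 - 11) = -11*(-10) = 110)
g*N = -924*110 = -101640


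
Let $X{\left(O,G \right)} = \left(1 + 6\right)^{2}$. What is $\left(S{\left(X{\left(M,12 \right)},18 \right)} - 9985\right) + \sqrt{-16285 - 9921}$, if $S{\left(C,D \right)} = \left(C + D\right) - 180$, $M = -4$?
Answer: $-10098 + i \sqrt{26206} \approx -10098.0 + 161.88 i$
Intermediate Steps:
$X{\left(O,G \right)} = 49$ ($X{\left(O,G \right)} = 7^{2} = 49$)
$S{\left(C,D \right)} = -180 + C + D$
$\left(S{\left(X{\left(M,12 \right)},18 \right)} - 9985\right) + \sqrt{-16285 - 9921} = \left(\left(-180 + 49 + 18\right) - 9985\right) + \sqrt{-16285 - 9921} = \left(-113 - 9985\right) + \sqrt{-26206} = -10098 + i \sqrt{26206}$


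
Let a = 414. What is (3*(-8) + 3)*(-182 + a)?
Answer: -4872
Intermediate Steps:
(3*(-8) + 3)*(-182 + a) = (3*(-8) + 3)*(-182 + 414) = (-24 + 3)*232 = -21*232 = -4872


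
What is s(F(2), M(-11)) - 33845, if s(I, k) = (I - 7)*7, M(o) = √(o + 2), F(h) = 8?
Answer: -33838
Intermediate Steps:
M(o) = √(2 + o)
s(I, k) = -49 + 7*I (s(I, k) = (-7 + I)*7 = -49 + 7*I)
s(F(2), M(-11)) - 33845 = (-49 + 7*8) - 33845 = (-49 + 56) - 33845 = 7 - 33845 = -33838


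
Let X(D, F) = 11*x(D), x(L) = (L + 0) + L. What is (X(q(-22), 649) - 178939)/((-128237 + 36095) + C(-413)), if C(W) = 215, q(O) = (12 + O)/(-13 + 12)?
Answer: 178719/91927 ≈ 1.9441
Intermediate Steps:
x(L) = 2*L (x(L) = L + L = 2*L)
q(O) = -12 - O (q(O) = (12 + O)/(-1) = (12 + O)*(-1) = -12 - O)
X(D, F) = 22*D (X(D, F) = 11*(2*D) = 22*D)
(X(q(-22), 649) - 178939)/((-128237 + 36095) + C(-413)) = (22*(-12 - 1*(-22)) - 178939)/((-128237 + 36095) + 215) = (22*(-12 + 22) - 178939)/(-92142 + 215) = (22*10 - 178939)/(-91927) = (220 - 178939)*(-1/91927) = -178719*(-1/91927) = 178719/91927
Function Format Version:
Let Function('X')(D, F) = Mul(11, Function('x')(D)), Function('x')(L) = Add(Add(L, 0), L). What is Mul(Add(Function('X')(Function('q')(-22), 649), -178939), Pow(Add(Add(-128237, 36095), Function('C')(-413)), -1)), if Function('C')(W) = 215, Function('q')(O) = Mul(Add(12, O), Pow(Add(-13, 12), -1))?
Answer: Rational(178719, 91927) ≈ 1.9441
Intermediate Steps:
Function('x')(L) = Mul(2, L) (Function('x')(L) = Add(L, L) = Mul(2, L))
Function('q')(O) = Add(-12, Mul(-1, O)) (Function('q')(O) = Mul(Add(12, O), Pow(-1, -1)) = Mul(Add(12, O), -1) = Add(-12, Mul(-1, O)))
Function('X')(D, F) = Mul(22, D) (Function('X')(D, F) = Mul(11, Mul(2, D)) = Mul(22, D))
Mul(Add(Function('X')(Function('q')(-22), 649), -178939), Pow(Add(Add(-128237, 36095), Function('C')(-413)), -1)) = Mul(Add(Mul(22, Add(-12, Mul(-1, -22))), -178939), Pow(Add(Add(-128237, 36095), 215), -1)) = Mul(Add(Mul(22, Add(-12, 22)), -178939), Pow(Add(-92142, 215), -1)) = Mul(Add(Mul(22, 10), -178939), Pow(-91927, -1)) = Mul(Add(220, -178939), Rational(-1, 91927)) = Mul(-178719, Rational(-1, 91927)) = Rational(178719, 91927)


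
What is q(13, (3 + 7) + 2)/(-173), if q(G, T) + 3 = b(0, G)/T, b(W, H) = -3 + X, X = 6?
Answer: 11/692 ≈ 0.015896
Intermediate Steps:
b(W, H) = 3 (b(W, H) = -3 + 6 = 3)
q(G, T) = -3 + 3/T
q(13, (3 + 7) + 2)/(-173) = (-3 + 3/((3 + 7) + 2))/(-173) = (-3 + 3/(10 + 2))*(-1/173) = (-3 + 3/12)*(-1/173) = (-3 + 3*(1/12))*(-1/173) = (-3 + ¼)*(-1/173) = -11/4*(-1/173) = 11/692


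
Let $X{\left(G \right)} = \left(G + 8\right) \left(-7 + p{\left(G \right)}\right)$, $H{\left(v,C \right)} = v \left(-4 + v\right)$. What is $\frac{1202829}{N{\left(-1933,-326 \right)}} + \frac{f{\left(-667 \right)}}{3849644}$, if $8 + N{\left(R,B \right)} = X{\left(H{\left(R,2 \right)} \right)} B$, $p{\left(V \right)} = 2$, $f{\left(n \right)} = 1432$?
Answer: $\frac{3342523248515}{5873684089374682} \approx 0.00056907$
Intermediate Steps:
$X{\left(G \right)} = -40 - 5 G$ ($X{\left(G \right)} = \left(G + 8\right) \left(-7 + 2\right) = \left(8 + G\right) \left(-5\right) = -40 - 5 G$)
$N{\left(R,B \right)} = -8 + B \left(-40 - 5 R \left(-4 + R\right)\right)$ ($N{\left(R,B \right)} = -8 + \left(-40 - 5 R \left(-4 + R\right)\right) B = -8 + B \left(-40 - 5 R \left(-4 + R\right)\right)$)
$\frac{1202829}{N{\left(-1933,-326 \right)}} + \frac{f{\left(-667 \right)}}{3849644} = \frac{1202829}{-8 - - 1630 \left(8 - 1933 \left(-4 - 1933\right)\right)} + \frac{1432}{3849644} = \frac{1202829}{-8 - - 1630 \left(8 - -3744221\right)} + 1432 \cdot \frac{1}{3849644} = \frac{1202829}{-8 - - 1630 \left(8 + 3744221\right)} + \frac{358}{962411} = \frac{1202829}{-8 - \left(-1630\right) 3744229} + \frac{358}{962411} = \frac{1202829}{-8 + 6103093270} + \frac{358}{962411} = \frac{1202829}{6103093262} + \frac{358}{962411} = \frac{3342523248515}{5873684089374682}$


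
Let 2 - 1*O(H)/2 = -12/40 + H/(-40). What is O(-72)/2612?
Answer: 1/2612 ≈ 0.00038285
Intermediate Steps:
O(H) = 23/5 + H/20 (O(H) = 4 - 2*(-12/40 + H/(-40)) = 4 - 2*(-12*1/40 + H*(-1/40)) = 4 - 2*(-3/10 - H/40) = 4 + (3/5 + H/20) = 23/5 + H/20)
O(-72)/2612 = (23/5 + (1/20)*(-72))/2612 = (23/5 - 18/5)*(1/2612) = 1*(1/2612) = 1/2612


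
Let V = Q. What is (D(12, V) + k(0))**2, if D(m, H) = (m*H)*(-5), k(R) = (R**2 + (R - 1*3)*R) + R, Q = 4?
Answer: 57600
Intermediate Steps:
V = 4
k(R) = R + R**2 + R*(-3 + R) (k(R) = (R**2 + (R - 3)*R) + R = (R**2 + (-3 + R)*R) + R = (R**2 + R*(-3 + R)) + R = R + R**2 + R*(-3 + R))
D(m, H) = -5*H*m (D(m, H) = (H*m)*(-5) = -5*H*m)
(D(12, V) + k(0))**2 = (-5*4*12 + 2*0*(-1 + 0))**2 = (-240 + 2*0*(-1))**2 = (-240 + 0)**2 = (-240)**2 = 57600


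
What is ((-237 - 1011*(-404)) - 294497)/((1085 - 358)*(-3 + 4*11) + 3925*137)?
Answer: 56855/283766 ≈ 0.20036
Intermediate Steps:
((-237 - 1011*(-404)) - 294497)/((1085 - 358)*(-3 + 4*11) + 3925*137) = ((-237 + 408444) - 294497)/(727*(-3 + 44) + 537725) = (408207 - 294497)/(727*41 + 537725) = 113710/(29807 + 537725) = 113710/567532 = 113710*(1/567532) = 56855/283766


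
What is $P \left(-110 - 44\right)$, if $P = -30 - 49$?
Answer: $12166$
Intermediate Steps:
$P = -79$
$P \left(-110 - 44\right) = - 79 \left(-110 - 44\right) = \left(-79\right) \left(-154\right) = 12166$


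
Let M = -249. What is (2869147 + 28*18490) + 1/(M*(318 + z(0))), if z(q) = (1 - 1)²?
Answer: 268178902793/79182 ≈ 3.3869e+6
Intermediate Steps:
z(q) = 0 (z(q) = 0² = 0)
(2869147 + 28*18490) + 1/(M*(318 + z(0))) = (2869147 + 28*18490) + 1/(-249*(318 + 0)) = (2869147 + 517720) + 1/(-249*318) = 3386867 + 1/(-79182) = 3386867 - 1/79182 = 268178902793/79182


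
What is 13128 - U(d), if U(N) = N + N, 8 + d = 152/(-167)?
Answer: 2195352/167 ≈ 13146.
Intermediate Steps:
d = -1488/167 (d = -8 + 152/(-167) = -8 + 152*(-1/167) = -8 - 152/167 = -1488/167 ≈ -8.9102)
U(N) = 2*N
13128 - U(d) = 13128 - 2*(-1488)/167 = 13128 - 1*(-2976/167) = 13128 + 2976/167 = 2195352/167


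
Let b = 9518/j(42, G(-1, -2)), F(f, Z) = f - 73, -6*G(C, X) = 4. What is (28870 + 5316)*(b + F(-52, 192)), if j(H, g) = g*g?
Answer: 727837033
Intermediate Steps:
G(C, X) = -⅔ (G(C, X) = -⅙*4 = -⅔)
j(H, g) = g²
F(f, Z) = -73 + f
b = 42831/2 (b = 9518/((-⅔)²) = 9518/(4/9) = 9518*(9/4) = 42831/2 ≈ 21416.)
(28870 + 5316)*(b + F(-52, 192)) = (28870 + 5316)*(42831/2 + (-73 - 52)) = 34186*(42831/2 - 125) = 34186*(42581/2) = 727837033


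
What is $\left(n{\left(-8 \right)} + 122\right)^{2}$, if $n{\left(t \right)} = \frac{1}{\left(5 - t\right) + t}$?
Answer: $\frac{373321}{25} \approx 14933.0$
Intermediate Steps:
$n{\left(t \right)} = \frac{1}{5}$
$\left(n{\left(-8 \right)} + 122\right)^{2} = \left(\frac{1}{5} + 122\right)^{2} = \left(\frac{611}{5}\right)^{2} = \frac{373321}{25}$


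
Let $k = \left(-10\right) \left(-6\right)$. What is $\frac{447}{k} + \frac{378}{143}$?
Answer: $\frac{28867}{2860} \approx 10.093$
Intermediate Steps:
$k = 60$
$\frac{447}{k} + \frac{378}{143} = \frac{447}{60} + \frac{378}{143} = 447 \cdot \frac{1}{60} + 378 \cdot \frac{1}{143} = \frac{149}{20} + \frac{378}{143} = \frac{28867}{2860}$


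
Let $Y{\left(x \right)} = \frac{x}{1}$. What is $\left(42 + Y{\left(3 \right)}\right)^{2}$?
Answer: $2025$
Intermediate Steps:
$Y{\left(x \right)} = x$ ($Y{\left(x \right)} = x 1 = x$)
$\left(42 + Y{\left(3 \right)}\right)^{2} = \left(42 + 3\right)^{2} = 45^{2} = 2025$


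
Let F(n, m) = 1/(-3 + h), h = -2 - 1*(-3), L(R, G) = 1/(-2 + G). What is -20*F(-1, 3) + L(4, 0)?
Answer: 19/2 ≈ 9.5000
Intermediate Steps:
h = 1 (h = -2 + 3 = 1)
F(n, m) = -½ (F(n, m) = 1/(-3 + 1) = 1/(-2) = -½)
-20*F(-1, 3) + L(4, 0) = -20*(-½) + 1/(-2 + 0) = 10 + 1/(-2) = 10 - ½ = 19/2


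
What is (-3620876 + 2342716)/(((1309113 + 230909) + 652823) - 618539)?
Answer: -639080/787153 ≈ -0.81189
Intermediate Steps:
(-3620876 + 2342716)/(((1309113 + 230909) + 652823) - 618539) = -1278160/((1540022 + 652823) - 618539) = -1278160/(2192845 - 618539) = -1278160/1574306 = -1278160*1/1574306 = -639080/787153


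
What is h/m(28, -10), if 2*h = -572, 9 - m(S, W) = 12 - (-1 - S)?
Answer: 143/16 ≈ 8.9375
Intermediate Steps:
m(S, W) = -4 - S (m(S, W) = 9 - (12 - (-1 - S)) = 9 - (12 + (1 + S)) = 9 - (13 + S) = 9 + (-13 - S) = -4 - S)
h = -286 (h = (½)*(-572) = -286)
h/m(28, -10) = -286/(-4 - 1*28) = -286/(-4 - 28) = -286/(-32) = -286*(-1/32) = 143/16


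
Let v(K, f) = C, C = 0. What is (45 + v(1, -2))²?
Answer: 2025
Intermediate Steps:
v(K, f) = 0
(45 + v(1, -2))² = (45 + 0)² = 45² = 2025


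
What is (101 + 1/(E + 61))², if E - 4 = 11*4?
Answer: 121220100/11881 ≈ 10203.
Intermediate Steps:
E = 48 (E = 4 + 11*4 = 4 + 44 = 48)
(101 + 1/(E + 61))² = (101 + 1/(48 + 61))² = (101 + 1/109)² = (11010/109)² = 121220100/11881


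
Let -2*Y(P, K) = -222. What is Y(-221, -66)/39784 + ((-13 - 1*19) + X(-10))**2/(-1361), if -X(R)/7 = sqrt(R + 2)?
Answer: -24992417/54146024 - 896*I*sqrt(2)/1361 ≈ -0.46157 - 0.93103*I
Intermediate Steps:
Y(P, K) = 111 (Y(P, K) = -1/2*(-222) = 111)
X(R) = -7*sqrt(2 + R) (X(R) = -7*sqrt(R + 2) = -7*sqrt(2 + R))
Y(-221, -66)/39784 + ((-13 - 1*19) + X(-10))**2/(-1361) = 111/39784 + ((-13 - 1*19) - 7*sqrt(2 - 10))**2/(-1361) = 111*(1/39784) + ((-13 - 19) - 14*I*sqrt(2))**2*(-1/1361) = 111/39784 + (-32 - 14*I*sqrt(2))**2*(-1/1361) = 111/39784 - (-32 - 14*I*sqrt(2))**2/1361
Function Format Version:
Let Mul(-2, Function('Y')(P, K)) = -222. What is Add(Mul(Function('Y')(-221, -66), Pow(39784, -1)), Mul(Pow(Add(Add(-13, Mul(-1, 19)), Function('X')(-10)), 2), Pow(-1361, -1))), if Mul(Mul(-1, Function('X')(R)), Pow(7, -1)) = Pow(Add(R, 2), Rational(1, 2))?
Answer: Add(Rational(-24992417, 54146024), Mul(Rational(-896, 1361), I, Pow(2, Rational(1, 2)))) ≈ Add(-0.46157, Mul(-0.93103, I))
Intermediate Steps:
Function('Y')(P, K) = 111 (Function('Y')(P, K) = Mul(Rational(-1, 2), -222) = 111)
Function('X')(R) = Mul(-7, Pow(Add(2, R), Rational(1, 2))) (Function('X')(R) = Mul(-7, Pow(Add(R, 2), Rational(1, 2))) = Mul(-7, Pow(Add(2, R), Rational(1, 2))))
Add(Mul(Function('Y')(-221, -66), Pow(39784, -1)), Mul(Pow(Add(Add(-13, Mul(-1, 19)), Function('X')(-10)), 2), Pow(-1361, -1))) = Add(Mul(111, Pow(39784, -1)), Mul(Pow(Add(Add(-13, Mul(-1, 19)), Mul(-7, Pow(Add(2, -10), Rational(1, 2)))), 2), Pow(-1361, -1))) = Add(Mul(111, Rational(1, 39784)), Mul(Pow(Add(Add(-13, -19), Mul(-7, Pow(-8, Rational(1, 2)))), 2), Rational(-1, 1361))) = Add(Rational(111, 39784), Mul(Pow(Add(-32, Mul(-7, Mul(2, I, Pow(2, Rational(1, 2))))), 2), Rational(-1, 1361))) = Add(Rational(111, 39784), Mul(Pow(Add(-32, Mul(-14, I, Pow(2, Rational(1, 2)))), 2), Rational(-1, 1361))) = Add(Rational(111, 39784), Mul(Rational(-1, 1361), Pow(Add(-32, Mul(-14, I, Pow(2, Rational(1, 2)))), 2)))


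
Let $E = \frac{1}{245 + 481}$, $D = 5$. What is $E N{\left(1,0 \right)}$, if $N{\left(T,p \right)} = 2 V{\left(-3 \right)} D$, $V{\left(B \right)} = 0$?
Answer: $0$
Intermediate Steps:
$N{\left(T,p \right)} = 0$ ($N{\left(T,p \right)} = 2 \cdot 0 \cdot 5 = 0 \cdot 5 = 0$)
$E = \frac{1}{726} \approx 0.0013774$
$E N{\left(1,0 \right)} = \frac{1}{726} \cdot 0 = 0$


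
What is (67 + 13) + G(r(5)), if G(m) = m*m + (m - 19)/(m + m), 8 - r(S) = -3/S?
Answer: 164857/1075 ≈ 153.36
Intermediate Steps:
r(S) = 8 + 3/S (r(S) = 8 - (-3)/S = 8 + 3/S)
G(m) = m² + (-19 + m)/(2*m) (G(m) = m² + (-19 + m)/((2*m)) = m² + (-19 + m)*(1/(2*m)) = m² + (-19 + m)/(2*m))
(67 + 13) + G(r(5)) = (67 + 13) + (-19 + (8 + 3/5) + 2*(8 + 3/5)³)/(2*(8 + 3/5)) = 80 + (-19 + (8 + 3*(⅕)) + 2*(8 + 3*(⅕))³)/(2*(8 + 3*(⅕))) = 80 + (-19 + (8 + ⅗) + 2*(8 + ⅗)³)/(2*(8 + ⅗)) = 80 + (-19 + 43/5 + 2*(43/5)³)/(2*(43/5)) = 80 + (½)*(5/43)*(-19 + 43/5 + 2*(79507/125)) = 80 + (½)*(5/43)*(-19 + 43/5 + 159014/125) = 80 + (½)*(5/43)*(157714/125) = 80 + 78857/1075 = 164857/1075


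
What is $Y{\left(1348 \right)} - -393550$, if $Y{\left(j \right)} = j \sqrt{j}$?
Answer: $393550 + 2696 \sqrt{337} \approx 4.4304 \cdot 10^{5}$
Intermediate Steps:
$Y{\left(j \right)} = j^{\frac{3}{2}}$
$Y{\left(1348 \right)} - -393550 = 1348^{\frac{3}{2}} - -393550 = 2696 \sqrt{337} + 393550 = 393550 + 2696 \sqrt{337}$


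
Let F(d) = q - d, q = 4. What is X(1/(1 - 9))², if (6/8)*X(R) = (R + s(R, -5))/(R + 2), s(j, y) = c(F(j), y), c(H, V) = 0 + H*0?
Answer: 16/2025 ≈ 0.0079012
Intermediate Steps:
F(d) = 4 - d
c(H, V) = 0 (c(H, V) = 0 + 0 = 0)
s(j, y) = 0
X(R) = 4*R/(3*(2 + R)) (X(R) = 4*((R + 0)/(R + 2))/3 = 4*(R/(2 + R))/3 = 4*R/(3*(2 + R)))
X(1/(1 - 9))² = (4/(3*(1 - 9)*(2 + 1/(1 - 9))))² = ((4/3)/(-8*(2 + 1/(-8))))² = ((4/3)*(-⅛)/(2 - ⅛))² = ((4/3)*(-⅛)/(15/8))² = ((4/3)*(-⅛)*(8/15))² = (-4/45)² = 16/2025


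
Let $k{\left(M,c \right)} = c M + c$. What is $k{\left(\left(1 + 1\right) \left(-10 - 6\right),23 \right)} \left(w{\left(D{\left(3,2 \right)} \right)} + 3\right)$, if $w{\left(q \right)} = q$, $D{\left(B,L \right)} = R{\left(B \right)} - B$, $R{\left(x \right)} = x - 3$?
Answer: $0$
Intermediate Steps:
$R{\left(x \right)} = -3 + x$ ($R{\left(x \right)} = x - 3 = -3 + x$)
$D{\left(B,L \right)} = -3$ ($D{\left(B,L \right)} = \left(-3 + B\right) - B = -3$)
$k{\left(M,c \right)} = c + M c$ ($k{\left(M,c \right)} = M c + c = c + M c$)
$k{\left(\left(1 + 1\right) \left(-10 - 6\right),23 \right)} \left(w{\left(D{\left(3,2 \right)} \right)} + 3\right) = 23 \left(1 + \left(1 + 1\right) \left(-10 - 6\right)\right) \left(-3 + 3\right) = 23 \left(1 + 2 \left(-16\right)\right) 0 = 23 \left(1 - 32\right) 0 = 23 \left(-31\right) 0 = \left(-713\right) 0 = 0$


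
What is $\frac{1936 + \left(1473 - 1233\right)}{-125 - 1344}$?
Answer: $- \frac{2176}{1469} \approx -1.4813$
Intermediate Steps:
$\frac{1936 + \left(1473 - 1233\right)}{-125 - 1344} = \frac{1936 + 240}{-1469} = 2176 \left(- \frac{1}{1469}\right) = - \frac{2176}{1469}$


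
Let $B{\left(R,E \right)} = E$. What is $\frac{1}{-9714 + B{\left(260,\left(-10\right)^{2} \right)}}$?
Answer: $- \frac{1}{9614} \approx -0.00010401$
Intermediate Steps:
$\frac{1}{-9714 + B{\left(260,\left(-10\right)^{2} \right)}} = \frac{1}{-9714 + \left(-10\right)^{2}} = \frac{1}{-9714 + 100} = \frac{1}{-9614} = - \frac{1}{9614}$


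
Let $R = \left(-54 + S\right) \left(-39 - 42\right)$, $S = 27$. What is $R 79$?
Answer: $172773$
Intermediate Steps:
$R = 2187$ ($R = \left(-54 + 27\right) \left(-39 - 42\right) = \left(-27\right) \left(-81\right) = 2187$)
$R 79 = 2187 \cdot 79 = 172773$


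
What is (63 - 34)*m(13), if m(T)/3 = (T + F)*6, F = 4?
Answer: 8874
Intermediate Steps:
m(T) = 72 + 18*T (m(T) = 3*((T + 4)*6) = 3*((4 + T)*6) = 3*(24 + 6*T) = 72 + 18*T)
(63 - 34)*m(13) = (63 - 34)*(72 + 18*13) = 29*(72 + 234) = 29*306 = 8874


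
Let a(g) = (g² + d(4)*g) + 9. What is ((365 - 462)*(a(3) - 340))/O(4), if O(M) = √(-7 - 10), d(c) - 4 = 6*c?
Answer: -1358*I*√17 ≈ -5599.2*I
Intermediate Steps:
d(c) = 4 + 6*c
O(M) = I*√17 (O(M) = √(-17) = I*√17)
a(g) = 9 + g² + 28*g (a(g) = (g² + (4 + 6*4)*g) + 9 = (g² + (4 + 24)*g) + 9 = (g² + 28*g) + 9 = 9 + g² + 28*g)
((365 - 462)*(a(3) - 340))/O(4) = ((365 - 462)*((9 + 3² + 28*3) - 340))/((I*√17)) = (-97*((9 + 9 + 84) - 340))*(-I*√17/17) = (-97*(102 - 340))*(-I*√17/17) = (-97*(-238))*(-I*√17/17) = 23086*(-I*√17/17) = -1358*I*√17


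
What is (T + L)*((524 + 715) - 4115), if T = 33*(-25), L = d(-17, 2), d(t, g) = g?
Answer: 2366948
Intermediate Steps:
L = 2
T = -825
(T + L)*((524 + 715) - 4115) = (-825 + 2)*((524 + 715) - 4115) = -823*(1239 - 4115) = -823*(-2876) = 2366948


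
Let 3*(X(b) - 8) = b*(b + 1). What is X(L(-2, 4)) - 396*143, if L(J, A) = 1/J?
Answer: -679441/12 ≈ -56620.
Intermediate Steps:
X(b) = 8 + b*(1 + b)/3 (X(b) = 8 + (b*(b + 1))/3 = 8 + (b*(1 + b))/3 = 8 + b*(1 + b)/3)
X(L(-2, 4)) - 396*143 = (8 + (⅓)/(-2) + (1/(-2))²/3) - 396*143 = (8 + (⅓)*(-½) + (-½)²/3) - 56628 = (8 - ⅙ + (⅓)*(¼)) - 56628 = (8 - ⅙ + 1/12) - 56628 = 95/12 - 56628 = -679441/12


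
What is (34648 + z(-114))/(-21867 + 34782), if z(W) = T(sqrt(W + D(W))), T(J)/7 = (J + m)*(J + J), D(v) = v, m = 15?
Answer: 31456/12915 + 4*I*sqrt(57)/123 ≈ 2.4356 + 0.24552*I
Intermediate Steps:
T(J) = 14*J*(15 + J) (T(J) = 7*((J + 15)*(J + J)) = 7*((15 + J)*(2*J)) = 7*(2*J*(15 + J)) = 14*J*(15 + J))
z(W) = 14*sqrt(2)*sqrt(W)*(15 + sqrt(2)*sqrt(W)) (z(W) = 14*sqrt(W + W)*(15 + sqrt(W + W)) = 14*sqrt(2*W)*(15 + sqrt(2*W)) = 14*(sqrt(2)*sqrt(W))*(15 + sqrt(2)*sqrt(W)) = 14*sqrt(2)*sqrt(W)*(15 + sqrt(2)*sqrt(W)))
(34648 + z(-114))/(-21867 + 34782) = (34648 + (28*(-114) + 210*sqrt(2)*sqrt(-114)))/(-21867 + 34782) = (34648 + (-3192 + 210*sqrt(2)*(I*sqrt(114))))/12915 = (34648 + (-3192 + 420*I*sqrt(57)))*(1/12915) = (31456 + 420*I*sqrt(57))*(1/12915) = 31456/12915 + 4*I*sqrt(57)/123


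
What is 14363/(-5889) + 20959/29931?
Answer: -34052378/19584851 ≈ -1.7387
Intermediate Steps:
14363/(-5889) + 20959/29931 = 14363*(-1/5889) + 20959*(1/29931) = -14363/5889 + 20959/29931 = -34052378/19584851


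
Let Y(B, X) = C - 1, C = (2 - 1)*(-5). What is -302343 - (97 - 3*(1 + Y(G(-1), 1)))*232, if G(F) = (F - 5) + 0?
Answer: -328327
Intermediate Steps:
G(F) = -5 + F (G(F) = (-5 + F) + 0 = -5 + F)
C = -5 (C = 1*(-5) = -5)
Y(B, X) = -6 (Y(B, X) = -5 - 1 = -6)
-302343 - (97 - 3*(1 + Y(G(-1), 1)))*232 = -302343 - (97 - 3*(1 - 6))*232 = -302343 - (97 - 3*(-5))*232 = -302343 - (97 + 15)*232 = -302343 - 112*232 = -302343 - 1*25984 = -302343 - 25984 = -328327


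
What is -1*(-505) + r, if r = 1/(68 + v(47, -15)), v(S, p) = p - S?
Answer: 3031/6 ≈ 505.17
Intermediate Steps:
r = ⅙ (r = 1/(68 + (-15 - 1*47)) = 1/(68 + (-15 - 47)) = 1/(68 - 62) = 1/6 = ⅙ ≈ 0.16667)
-1*(-505) + r = -1*(-505) + ⅙ = 505 + ⅙ = 3031/6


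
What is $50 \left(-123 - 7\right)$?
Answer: $-6500$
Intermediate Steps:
$50 \left(-123 - 7\right) = 50 \left(-130\right) = -6500$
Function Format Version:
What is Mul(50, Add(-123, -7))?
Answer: -6500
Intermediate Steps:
Mul(50, Add(-123, -7)) = Mul(50, -130) = -6500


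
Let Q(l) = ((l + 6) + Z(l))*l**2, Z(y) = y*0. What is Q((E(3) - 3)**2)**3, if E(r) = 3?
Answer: 0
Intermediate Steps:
Z(y) = 0
Q(l) = l**2*(6 + l) (Q(l) = ((l + 6) + 0)*l**2 = ((6 + l) + 0)*l**2 = (6 + l)*l**2 = l**2*(6 + l))
Q((E(3) - 3)**2)**3 = (((3 - 3)**2)**2*(6 + (3 - 3)**2))**3 = ((0**2)**2*(6 + 0**2))**3 = (0**2*(6 + 0))**3 = (0*6)**3 = 0**3 = 0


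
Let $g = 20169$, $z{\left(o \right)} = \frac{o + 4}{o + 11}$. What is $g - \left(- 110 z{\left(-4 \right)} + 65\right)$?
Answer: $20104$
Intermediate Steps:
$z{\left(o \right)} = \frac{4 + o}{11 + o}$
$g - \left(- 110 z{\left(-4 \right)} + 65\right) = 20169 - \left(- 110 \frac{4 - 4}{11 - 4} + 65\right) = 20169 - \left(- 110 \cdot \frac{1}{7} \cdot 0 + 65\right) = 20169 - \left(\left(-110\right) 0 + 65\right) = 20169 - \left(0 + 65\right) = 20169 - 65 = 20104$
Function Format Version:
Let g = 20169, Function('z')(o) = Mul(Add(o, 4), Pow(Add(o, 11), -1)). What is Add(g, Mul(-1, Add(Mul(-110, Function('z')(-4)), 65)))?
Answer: 20104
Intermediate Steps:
Function('z')(o) = Mul(Pow(Add(11, o), -1), Add(4, o)) (Function('z')(o) = Mul(Add(4, o), Pow(Add(11, o), -1)) = Mul(Pow(Add(11, o), -1), Add(4, o)))
Add(g, Mul(-1, Add(Mul(-110, Function('z')(-4)), 65))) = Add(20169, Mul(-1, Add(Mul(-110, Mul(Pow(Add(11, -4), -1), Add(4, -4))), 65))) = Add(20169, Mul(-1, Add(Mul(-110, Mul(Pow(7, -1), 0)), 65))) = Add(20169, Mul(-1, Add(Mul(-110, Mul(Rational(1, 7), 0)), 65))) = Add(20169, Mul(-1, Add(Mul(-110, 0), 65))) = Add(20169, Mul(-1, Add(0, 65))) = Add(20169, Mul(-1, 65)) = Add(20169, -65) = 20104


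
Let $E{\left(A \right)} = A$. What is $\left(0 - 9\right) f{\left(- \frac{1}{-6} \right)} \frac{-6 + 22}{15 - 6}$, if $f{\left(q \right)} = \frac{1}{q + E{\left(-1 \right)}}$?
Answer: $\frac{96}{5} \approx 19.2$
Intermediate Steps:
$f{\left(q \right)} = \frac{1}{-1 + q}$ ($f{\left(q \right)} = \frac{1}{q - 1} = \frac{1}{-1 + q}$)
$\left(0 - 9\right) f{\left(- \frac{1}{-6} \right)} \frac{-6 + 22}{15 - 6} = \frac{0 - 9}{-1 - \frac{1}{-6}} \frac{-6 + 22}{15 - 6} = \frac{0 - 9}{-1 - - \frac{1}{6}} \cdot \frac{16}{9} = - \frac{9}{-1 + \frac{1}{6}} \cdot 16 \cdot \frac{1}{9} = - \frac{9}{- \frac{5}{6}} \cdot \frac{16}{9} = \left(-9\right) \left(- \frac{6}{5}\right) \frac{16}{9} = \frac{54}{5} \cdot \frac{16}{9} = \frac{96}{5}$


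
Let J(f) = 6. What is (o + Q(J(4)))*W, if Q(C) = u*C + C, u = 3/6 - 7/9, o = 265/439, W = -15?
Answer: -32510/439 ≈ -74.055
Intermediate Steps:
o = 265/439 (o = 265*(1/439) = 265/439 ≈ 0.60364)
u = -5/18 (u = 3*(⅙) - 7*⅑ = ½ - 7/9 = -5/18 ≈ -0.27778)
Q(C) = 13*C/18 (Q(C) = -5*C/18 + C = 13*C/18)
(o + Q(J(4)))*W = (265/439 + (13/18)*6)*(-15) = (265/439 + 13/3)*(-15) = (6502/1317)*(-15) = -32510/439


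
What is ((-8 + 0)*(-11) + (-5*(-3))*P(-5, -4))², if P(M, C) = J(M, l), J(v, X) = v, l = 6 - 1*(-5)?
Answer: 169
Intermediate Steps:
l = 11 (l = 6 + 5 = 11)
P(M, C) = M
((-8 + 0)*(-11) + (-5*(-3))*P(-5, -4))² = ((-8 + 0)*(-11) - 5*(-3)*(-5))² = (-8*(-11) + 15*(-5))² = (88 - 75)² = 13² = 169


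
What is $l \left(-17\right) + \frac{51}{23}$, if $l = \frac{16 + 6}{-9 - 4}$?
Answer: $\frac{9265}{299} \approx 30.987$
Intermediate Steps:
$l = - \frac{22}{13}$ ($l = \frac{22}{-13} = 22 \left(- \frac{1}{13}\right) = - \frac{22}{13} \approx -1.6923$)
$l \left(-17\right) + \frac{51}{23} = \left(- \frac{22}{13}\right) \left(-17\right) + \frac{51}{23} = \frac{374}{13} + 51 \cdot \frac{1}{23} = \frac{374}{13} + \frac{51}{23} = \frac{9265}{299}$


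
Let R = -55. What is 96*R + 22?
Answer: -5258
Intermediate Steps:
96*R + 22 = 96*(-55) + 22 = -5280 + 22 = -5258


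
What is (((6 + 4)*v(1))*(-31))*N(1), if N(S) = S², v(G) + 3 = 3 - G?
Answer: 310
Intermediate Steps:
v(G) = -G (v(G) = -3 + (3 - G) = -G)
(((6 + 4)*v(1))*(-31))*N(1) = (((6 + 4)*(-1*1))*(-31))*1² = ((10*(-1))*(-31))*1 = -10*(-31)*1 = 310*1 = 310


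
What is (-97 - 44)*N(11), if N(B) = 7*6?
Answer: -5922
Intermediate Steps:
N(B) = 42
(-97 - 44)*N(11) = (-97 - 44)*42 = -141*42 = -5922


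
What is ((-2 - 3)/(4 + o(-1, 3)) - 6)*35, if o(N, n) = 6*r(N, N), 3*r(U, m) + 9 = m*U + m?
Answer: -395/2 ≈ -197.50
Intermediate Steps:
r(U, m) = -3 + m/3 + U*m/3 (r(U, m) = -3 + (m*U + m)/3 = -3 + (U*m + m)/3 = -3 + (m + U*m)/3 = -3 + (m/3 + U*m/3) = -3 + m/3 + U*m/3)
o(N, n) = -18 + 2*N + 2*N**2 (o(N, n) = 6*(-3 + N/3 + N*N/3) = 6*(-3 + N/3 + N**2/3) = -18 + 2*N + 2*N**2)
((-2 - 3)/(4 + o(-1, 3)) - 6)*35 = ((-2 - 3)/(4 + (-18 + 2*(-1) + 2*(-1)**2)) - 6)*35 = (-5/(4 + (-18 - 2 + 2*1)) - 6)*35 = (-5/(4 + (-18 - 2 + 2)) - 6)*35 = (-5/(4 - 18) - 6)*35 = (-5/(-14) - 6)*35 = (-5*(-1/14) - 6)*35 = (5/14 - 6)*35 = -79/14*35 = -395/2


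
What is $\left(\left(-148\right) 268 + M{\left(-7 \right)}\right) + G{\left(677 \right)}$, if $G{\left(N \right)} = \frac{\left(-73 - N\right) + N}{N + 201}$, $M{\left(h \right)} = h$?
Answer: $- \frac{34831211}{878} \approx -39671.0$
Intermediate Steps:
$G{\left(N \right)} = - \frac{73}{201 + N}$
$\left(\left(-148\right) 268 + M{\left(-7 \right)}\right) + G{\left(677 \right)} = \left(\left(-148\right) 268 - 7\right) - \frac{73}{201 + 677} = \left(-39664 - 7\right) - \frac{73}{878} = -39671 - \frac{73}{878} = - \frac{34831211}{878}$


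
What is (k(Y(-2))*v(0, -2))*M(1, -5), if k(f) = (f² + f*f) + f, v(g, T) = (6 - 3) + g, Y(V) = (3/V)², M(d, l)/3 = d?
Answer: 891/8 ≈ 111.38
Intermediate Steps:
M(d, l) = 3*d
Y(V) = 9/V²
v(g, T) = 3 + g
k(f) = f + 2*f² (k(f) = (f² + f²) + f = 2*f² + f = f + 2*f²)
(k(Y(-2))*v(0, -2))*M(1, -5) = (((9/(-2)²)*(1 + 2*(9/(-2)²)))*(3 + 0))*(3*1) = (((9*(¼))*(1 + 2*(9*(¼))))*3)*3 = ((9*(1 + 2*(9/4))/4)*3)*3 = ((9*(1 + 9/2)/4)*3)*3 = (((9/4)*(11/2))*3)*3 = ((99/8)*3)*3 = (297/8)*3 = 891/8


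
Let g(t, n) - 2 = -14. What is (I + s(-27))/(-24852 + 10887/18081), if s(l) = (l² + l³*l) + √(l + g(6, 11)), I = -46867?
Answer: -2924921181/149779375 - 6027*I*√39/149779375 ≈ -19.528 - 0.00025129*I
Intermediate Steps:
g(t, n) = -12 (g(t, n) = 2 - 14 = -12)
s(l) = l² + l⁴ + √(-12 + l) (s(l) = (l² + l³*l) + √(l - 12) = (l² + l⁴) + √(-12 + l) = l² + l⁴ + √(-12 + l))
(I + s(-27))/(-24852 + 10887/18081) = (-46867 + ((-27)² + (-27)⁴ + √(-12 - 27)))/(-24852 + 10887/18081) = (-46867 + (729 + 531441 + √(-39)))/(-24852 + 10887*(1/18081)) = (-46867 + (729 + 531441 + I*√39))/(-24852 + 3629/6027) = (-46867 + (532170 + I*√39))/(-149779375/6027) = (485303 + I*√39)*(-6027/149779375) = -2924921181/149779375 - 6027*I*√39/149779375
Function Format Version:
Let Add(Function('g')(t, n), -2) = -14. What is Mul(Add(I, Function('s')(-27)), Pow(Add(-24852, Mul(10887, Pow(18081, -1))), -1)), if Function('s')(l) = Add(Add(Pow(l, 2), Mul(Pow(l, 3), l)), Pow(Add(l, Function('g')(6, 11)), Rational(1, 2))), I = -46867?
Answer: Add(Rational(-2924921181, 149779375), Mul(Rational(-6027, 149779375), I, Pow(39, Rational(1, 2)))) ≈ Add(-19.528, Mul(-0.00025129, I))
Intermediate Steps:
Function('g')(t, n) = -12 (Function('g')(t, n) = Add(2, -14) = -12)
Function('s')(l) = Add(Pow(l, 2), Pow(l, 4), Pow(Add(-12, l), Rational(1, 2))) (Function('s')(l) = Add(Add(Pow(l, 2), Mul(Pow(l, 3), l)), Pow(Add(l, -12), Rational(1, 2))) = Add(Add(Pow(l, 2), Pow(l, 4)), Pow(Add(-12, l), Rational(1, 2))) = Add(Pow(l, 2), Pow(l, 4), Pow(Add(-12, l), Rational(1, 2))))
Mul(Add(I, Function('s')(-27)), Pow(Add(-24852, Mul(10887, Pow(18081, -1))), -1)) = Mul(Add(-46867, Add(Pow(-27, 2), Pow(-27, 4), Pow(Add(-12, -27), Rational(1, 2)))), Pow(Add(-24852, Mul(10887, Pow(18081, -1))), -1)) = Mul(Add(-46867, Add(729, 531441, Pow(-39, Rational(1, 2)))), Pow(Add(-24852, Mul(10887, Rational(1, 18081))), -1)) = Mul(Add(-46867, Add(729, 531441, Mul(I, Pow(39, Rational(1, 2))))), Pow(Add(-24852, Rational(3629, 6027)), -1)) = Mul(Add(-46867, Add(532170, Mul(I, Pow(39, Rational(1, 2))))), Pow(Rational(-149779375, 6027), -1)) = Mul(Add(485303, Mul(I, Pow(39, Rational(1, 2)))), Rational(-6027, 149779375)) = Add(Rational(-2924921181, 149779375), Mul(Rational(-6027, 149779375), I, Pow(39, Rational(1, 2))))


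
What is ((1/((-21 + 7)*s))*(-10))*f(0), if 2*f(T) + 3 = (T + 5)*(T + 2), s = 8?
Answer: 5/16 ≈ 0.31250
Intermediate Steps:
f(T) = -3/2 + (2 + T)*(5 + T)/2 (f(T) = -3/2 + ((T + 5)*(T + 2))/2 = -3/2 + ((5 + T)*(2 + T))/2 = -3/2 + ((2 + T)*(5 + T))/2 = -3/2 + (2 + T)*(5 + T)/2)
((1/((-21 + 7)*s))*(-10))*f(0) = ((1/((-21 + 7)*8))*(-10))*(7/2 + (½)*0² + (7/2)*0) = (((⅛)/(-14))*(-10))*(7/2 + (½)*0 + 0) = (-1/14*⅛*(-10))*(7/2 + 0 + 0) = -1/112*(-10)*(7/2) = (5/56)*(7/2) = 5/16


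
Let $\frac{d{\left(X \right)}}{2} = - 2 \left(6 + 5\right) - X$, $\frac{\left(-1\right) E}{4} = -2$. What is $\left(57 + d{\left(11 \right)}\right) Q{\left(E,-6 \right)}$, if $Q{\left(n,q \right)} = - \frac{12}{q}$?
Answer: $-18$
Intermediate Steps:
$E = 8$ ($E = \left(-4\right) \left(-2\right) = 8$)
$d{\left(X \right)} = -44 - 2 X$ ($d{\left(X \right)} = 2 \left(- 2 \left(6 + 5\right) - X\right) = 2 \left(\left(-2\right) 11 - X\right) = 2 \left(-22 - X\right) = -44 - 2 X$)
$\left(57 + d{\left(11 \right)}\right) Q{\left(E,-6 \right)} = \left(57 - 66\right) \left(- \frac{12}{-6}\right) = \left(57 - 66\right) \left(\left(-12\right) \left(- \frac{1}{6}\right)\right) = \left(57 - 66\right) 2 = \left(-9\right) 2 = -18$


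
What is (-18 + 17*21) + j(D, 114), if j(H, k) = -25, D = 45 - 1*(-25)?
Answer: 314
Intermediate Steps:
D = 70 (D = 45 + 25 = 70)
(-18 + 17*21) + j(D, 114) = (-18 + 17*21) - 25 = (-18 + 357) - 25 = 339 - 25 = 314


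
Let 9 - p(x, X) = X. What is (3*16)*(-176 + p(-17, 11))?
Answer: -8544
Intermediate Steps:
p(x, X) = 9 - X
(3*16)*(-176 + p(-17, 11)) = (3*16)*(-176 + (9 - 1*11)) = 48*(-176 + (9 - 11)) = 48*(-176 - 2) = 48*(-178) = -8544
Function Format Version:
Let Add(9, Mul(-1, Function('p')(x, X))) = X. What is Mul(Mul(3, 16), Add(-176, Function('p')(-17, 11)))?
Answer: -8544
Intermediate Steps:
Function('p')(x, X) = Add(9, Mul(-1, X))
Mul(Mul(3, 16), Add(-176, Function('p')(-17, 11))) = Mul(Mul(3, 16), Add(-176, Add(9, Mul(-1, 11)))) = Mul(48, Add(-176, Add(9, -11))) = Mul(48, Add(-176, -2)) = Mul(48, -178) = -8544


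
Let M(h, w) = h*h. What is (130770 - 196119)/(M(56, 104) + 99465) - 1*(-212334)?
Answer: 21785615385/102601 ≈ 2.1233e+5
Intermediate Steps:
M(h, w) = h²
(130770 - 196119)/(M(56, 104) + 99465) - 1*(-212334) = (130770 - 196119)/(56² + 99465) - 1*(-212334) = -65349/(3136 + 99465) + 212334 = -65349/102601 + 212334 = 21785615385/102601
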